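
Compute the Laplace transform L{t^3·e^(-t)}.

L{t^n·e^(at)} = n!/(s-a)^(n+1), so L{t^3·e^(-t)} = 6/(s+1)^4

Final answer: 6/(s+1)^4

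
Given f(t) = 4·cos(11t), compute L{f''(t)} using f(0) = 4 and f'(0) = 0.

F(s) = 4s/(s² + 121). L{f''(t)} = s²F(s) - sf(0) - f'(0) = 4s³/(s² + 121) - 4s = (4s³ - 4s(s² + 121))/(s² + 121) = -484s/(s² + 121)

Final answer: -484s/(s² + 121)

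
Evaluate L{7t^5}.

L{t^n} = n!/s^(n+1). So L{7t^5} = 7·5!/s^6 = 840/s^6

Final answer: 840/s^6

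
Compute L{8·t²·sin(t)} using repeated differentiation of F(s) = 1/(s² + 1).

F(s) = 1/(s² + 1). F'(s) = -2s/(s² + 1)². F''(s) = -2(1 - 3s²)/(s² + 1)³ = (6s² - 2)/(s² + 1)³. So L{t²·sin(t)} = (-1)² F''(s) = (6s² - 2)/(s² + 1)³. Then L{8·t²·sin(t)} = 8·(6s² - 2)/(s² + 1)³ = (48s² - 16)/(s² + 1)³

Final answer: (48s² - 16)/(s² + 1)³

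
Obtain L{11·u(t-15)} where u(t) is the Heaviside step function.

L{u(t-a)} = e^(-as)/s. Here a=15, so L{u(t-15)} = e^(-15s)/s, and L{11·u(t-15)} = 11·e^(-15s)/s

Final answer: 11·e^(-15s)/s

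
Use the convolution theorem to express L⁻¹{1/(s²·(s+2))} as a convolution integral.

1/(s²·(s+2)) = (1/s^2)·(1/(s+2)) = L{t}·L{e^(-2t)}. So f(t) = t*e^(-2t) = ∫₀ᵗ τ·e^(-2(t-τ)) dτ

Final answer: ∫₀ᵗ τ·e^(-2(t-τ)) dτ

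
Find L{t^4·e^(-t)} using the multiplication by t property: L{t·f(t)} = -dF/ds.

Using L{t^n·e^(at)} = n!/(s-a)^(n+1), L{t^4·e^(-t)} = 24/(s+1)^5

Final answer: 24/(s+1)^5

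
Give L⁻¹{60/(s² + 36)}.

This is the form c·a/(s² + a²) with a = 6, c = 10. L⁻¹ = 10·sin(6t)

Final answer: 10·sin(6t)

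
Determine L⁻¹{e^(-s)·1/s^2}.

L⁻¹{1/s^2} = t. By the time shift theorem, L⁻¹{e^(-as)F(s)} = u(t-a)f(t-a) with a=1, so L⁻¹{e^(-s)·1/s^2} = u(t-1)·(t-1)

Final answer: u(t-1)·(t-1)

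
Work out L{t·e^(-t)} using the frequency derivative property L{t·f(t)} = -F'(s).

L{e^(-t)} = 1/(s+1). By frequency derivative: L{t·e^(-t)} = -d/ds[1/(s+1)] = -(-1)/(s+1)² = 1/(s+1)²

Final answer: 1/(s+1)²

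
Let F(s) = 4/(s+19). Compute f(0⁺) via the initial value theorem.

f(0⁺) = lim_{s→∞} s·4/(s+19) = lim_{s→∞} 4s/(s+19) = 4

Final answer: 4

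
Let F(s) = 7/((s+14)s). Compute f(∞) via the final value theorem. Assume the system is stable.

f(∞) = lim_{s→0} sF(s) = lim_{s→0} 7/(s+14) = 1/2

Final answer: 1/2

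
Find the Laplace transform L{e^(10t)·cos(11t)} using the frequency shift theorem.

Frequency shift: L{e^(at)f(t)} = F(s-a). L{e^(10t)·cos(11t)} = (s-10)/((s-10)² + 121)

Final answer: (s-10)/((s-10)² + 121)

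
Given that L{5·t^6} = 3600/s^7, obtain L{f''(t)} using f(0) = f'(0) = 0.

L{f''(t)} = s²F(s) - sf(0) - f'(0) = s²·3600/s^7 - 0 - 0 = 3600/s^5

Final answer: 3600/s^5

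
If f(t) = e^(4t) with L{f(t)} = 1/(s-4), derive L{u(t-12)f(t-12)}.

Time shift theorem: L{u(t-a)f(t-a)} = e^(-as)F(s). Here a=12, F(s) = 1/(s-4), so L{u(t-12)f(t-12)} = e^(-12s)·1/(s-4)

Final answer: e^(-12s)·1/(s-4)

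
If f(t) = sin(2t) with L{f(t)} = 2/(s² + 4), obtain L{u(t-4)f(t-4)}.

Time shift theorem: L{u(t-a)f(t-a)} = e^(-as)F(s). Here a=4, F(s) = 2/(s² + 4), so L{u(t-4)f(t-4)} = e^(-4s)·2/(s² + 4)

Final answer: e^(-4s)·2/(s² + 4)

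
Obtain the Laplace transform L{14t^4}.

L{14t^4} = 14 · L{t^4} = 14 · 24/s^5 = 336/s^5

Final answer: 336/s^5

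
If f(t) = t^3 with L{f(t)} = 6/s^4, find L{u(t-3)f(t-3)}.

Time shift theorem: L{u(t-a)f(t-a)} = e^(-as)F(s). Here a=3, F(s) = 6/s^4, so L{u(t-3)f(t-3)} = e^(-3s)·6/s^4

Final answer: e^(-3s)·6/s^4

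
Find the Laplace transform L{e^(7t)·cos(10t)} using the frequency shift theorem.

Frequency shift: L{e^(at)f(t)} = F(s-a). L{e^(7t)·cos(10t)} = (s-7)/((s-7)² + 100)

Final answer: (s-7)/((s-7)² + 100)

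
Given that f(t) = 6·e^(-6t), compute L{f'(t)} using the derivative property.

f(0) = 6, F(s) = 6/(s+6). L{f'(t)} = s·F(s) - f(0) = 6s/(s+6) - 6 = (6s - 6(s+6))/(s+6) = -36/(s+6)

Final answer: -36/(s+6)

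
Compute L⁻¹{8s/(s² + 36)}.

This is the form c·s/(s² + a²) with a = 6, c = 8. L⁻¹ = 8·cos(6t)

Final answer: 8·cos(6t)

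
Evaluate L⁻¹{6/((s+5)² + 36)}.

Form: b/((s-a)² + b²) → e^(at)sin(bt). With a=-5, b=6

Final answer: e^(-5t)·sin(6t)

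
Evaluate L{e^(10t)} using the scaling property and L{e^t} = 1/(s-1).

Using L{f(at)} = (1/a)F(s/a) with a=10 and f(t) = e^t: L{e^(10t)} = (1/10) · 1/((s/10)-1) = (1/10) · 10/(s-10) = 1/(s-10)

Final answer: 1/(s-10)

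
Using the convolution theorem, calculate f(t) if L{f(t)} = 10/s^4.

10/s^4 = (10/s)·(1/s^3) = L{10}·L{t^2/2}. By convolution, f(t) = 10*t^2/2 = ∫₀ᵗ 10·τ^2/2 dτ = 10·t^3/6

Final answer: 10·t^3/6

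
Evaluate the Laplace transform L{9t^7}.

L{9t^7} = 9 · L{t^7} = 9 · 5040/s^8 = 45360/s^8

Final answer: 45360/s^8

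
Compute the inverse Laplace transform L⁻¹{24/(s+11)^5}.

L⁻¹{n!/(s-a)^(n+1)} = t^n·e^(at) with n=4, a=-11. So L⁻¹{24/(s+11)^5} = t^4·e^(-11t)

Final answer: t^4·e^(-11t)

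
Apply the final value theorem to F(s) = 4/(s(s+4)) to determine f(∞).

f(∞) = lim_{s→0} s·4/(s(s+4)) = lim_{s→0} 4/(s+4) = 4/4 = 1

Final answer: 1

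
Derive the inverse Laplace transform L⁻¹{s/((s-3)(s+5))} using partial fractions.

Using partial fractions, f(t) = (3e^(3t) + 5e^(-5t))/8

Final answer: (3e^(3t) + 5e^(-5t))/8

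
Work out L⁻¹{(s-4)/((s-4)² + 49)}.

Using frequency shift: L⁻¹{(s-a)/((s-a)² + b²)} = e^(at)cos(bt). Here a=4, b=7

Final answer: e^(4t)·cos(7t)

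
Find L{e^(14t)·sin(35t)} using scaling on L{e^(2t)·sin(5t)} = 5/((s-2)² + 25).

Scaling with a=7: L{e^(14t)·sin(35t)} = (1/7) · 5/((s/7-2)² + 25). Simplifying: 35/((s-14)² + 1225)

Final answer: 35/((s-14)² + 1225)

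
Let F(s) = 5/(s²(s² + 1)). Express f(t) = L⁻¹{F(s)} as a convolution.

5/(s²(s² + 1)) = (1/s²)·(5/(s² + 1)) = L{t}·L{5·sin(t)}. So f(t) = t*(5·sin(t)) = ∫₀ᵗ 5τ·sin((t-τ)) dτ

Final answer: ∫₀ᵗ 5τ·sin((t-τ)) dτ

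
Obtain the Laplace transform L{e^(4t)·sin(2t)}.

L{e^(at)·sin(ωt)} = ω/((s-a)² + ω²), so L{e^(4t)·sin(2t)} = 2/((s-4)² + 4)

Final answer: 2/((s-4)² + 4)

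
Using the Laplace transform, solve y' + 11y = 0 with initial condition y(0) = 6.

L{y'} + 11L{y} = 0. sY - 6 + 11Y = 0. Y(s+11) = 6. Y = 6/(s+11)

Final answer: y(t) = 6e^(-11t)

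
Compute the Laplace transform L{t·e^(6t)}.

L{t^n·e^(at)} = n!/(s-a)^(n+1), so L{t·e^(6t)} = 1/(s-6)^2

Final answer: 1/(s-6)^2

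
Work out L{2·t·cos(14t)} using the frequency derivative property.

L{cos(14t)} = s/(s² + 196). Derivative: d/ds[s/(s² + 196)] = [(s² + 196) - s·2s]/(s² + 196)² = (196 - s²)/(s² + 196)². So L{t·cos(14t)} = -F'(s) = (s² - 196)/(s² + 196)². Then L{2·t·cos(14t)} = 2·(s² - 196)/(s² + 196)²

Final answer: 2·(s² - 196)/(s² + 196)²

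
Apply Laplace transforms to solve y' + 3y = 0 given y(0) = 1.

L{y'} + 3L{y} = 0. sY - 1 + 3Y = 0. Y(s+3) = 1. Y = 1/(s+3)

Final answer: y(t) = e^(-3t)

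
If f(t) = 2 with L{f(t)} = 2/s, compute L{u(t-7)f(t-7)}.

Time shift theorem: L{u(t-a)f(t-a)} = e^(-as)F(s). Here a=7, F(s) = 2/s, so L{u(t-7)f(t-7)} = e^(-7s)·2/s

Final answer: e^(-7s)·2/s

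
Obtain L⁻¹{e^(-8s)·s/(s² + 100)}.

L⁻¹{s/(s² + 100)} = cos(10t). By the time shift theorem, L⁻¹{e^(-as)F(s)} = u(t-a)f(t-a) with a=8, so L⁻¹{e^(-8s)·s/(s² + 100)} = u(t-8)·cos(10(t-8))

Final answer: u(t-8)·cos(10(t-8))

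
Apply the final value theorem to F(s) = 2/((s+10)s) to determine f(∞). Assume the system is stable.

f(∞) = lim_{s→0} sF(s) = lim_{s→0} 2/(s+10) = 1/5

Final answer: 1/5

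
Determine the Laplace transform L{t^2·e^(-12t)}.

L{t^n·e^(at)} = n!/(s-a)^(n+1), so L{t^2·e^(-12t)} = 2/(s+12)^3

Final answer: 2/(s+12)^3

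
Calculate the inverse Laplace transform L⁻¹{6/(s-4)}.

L⁻¹{1/(s-a)} = e^(at), so L⁻¹{1/(s-4)} = e^(4t), and L⁻¹{6/(s-4)} = 6·e^(4t)

Final answer: 6·e^(4t)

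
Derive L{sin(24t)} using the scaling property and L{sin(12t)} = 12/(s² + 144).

Using L{f(at)} = (1/a)F(s/a) with a=2: L{sin(24t)} = (1/2) · 12/((s/2)² + 144) = (1/2) · 12·4/(s² + 576) = 24/(s² + 576)

Final answer: 24/(s² + 576)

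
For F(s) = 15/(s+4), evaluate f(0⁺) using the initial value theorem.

f(0⁺) = lim_{s→∞} s·15/(s+4) = lim_{s→∞} 15s/(s+4) = 15

Final answer: 15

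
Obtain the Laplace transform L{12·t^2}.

L{t^n} = n!/s^(n+1), so L{t^2} = 2/s^3. Then L{12·t^2} = 12·2/s^3 = 24/s^3

Final answer: 24/s^3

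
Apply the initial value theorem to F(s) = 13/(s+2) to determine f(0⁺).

f(0⁺) = lim_{s→∞} s·13/(s+2) = lim_{s→∞} 13s/(s+2) = 13

Final answer: 13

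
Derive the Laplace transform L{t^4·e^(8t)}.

L{t^n·e^(at)} = n!/(s-a)^(n+1), so L{t^4·e^(8t)} = 24/(s-8)^5

Final answer: 24/(s-8)^5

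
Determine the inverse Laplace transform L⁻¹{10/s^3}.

L⁻¹{n!/s^(n+1)} = t^n with n=2. So L⁻¹{2/s^3} = t^2, and L⁻¹{10/s^3} = (10/2)·t^2 = 5·t^2

Final answer: 5·t^2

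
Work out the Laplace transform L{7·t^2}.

L{t^n} = n!/s^(n+1), so L{t^2} = 2/s^3. Then L{7·t^2} = 7·2/s^3 = 14/s^3

Final answer: 14/s^3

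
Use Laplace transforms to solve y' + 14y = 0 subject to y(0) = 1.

L{y'} + 14L{y} = 0. sY - 1 + 14Y = 0. Y(s+14) = 1. Y = 1/(s+14)

Final answer: y(t) = e^(-14t)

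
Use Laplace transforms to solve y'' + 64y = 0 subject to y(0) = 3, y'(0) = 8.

L{y''} + 64L{y} = 0. s²Y - 3s - 8 + 64Y = 0. Y(s² + 64) = 3s + 8. Y = (3s + 8)/(s² + 64). Inverting: y(t) = 3cos(8t) + sin(8t)

Final answer: y(t) = 3cos(8t) + sin(8t)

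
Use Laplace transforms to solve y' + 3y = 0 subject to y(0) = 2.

L{y'} + 3L{y} = 0. sY - 2 + 3Y = 0. Y(s+3) = 2. Y = 2/(s+3)

Final answer: y(t) = 2e^(-3t)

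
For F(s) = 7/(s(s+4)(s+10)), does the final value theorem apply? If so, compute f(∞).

Poles of sF(s) = 7/((s+4)(s+10)) are at s = -4 and s = -10, both in the left half-plane. Theorem applies. f(∞) = lim_{s→0} sF(s) = 7/(4·10) = 7/40

Final answer: 7/40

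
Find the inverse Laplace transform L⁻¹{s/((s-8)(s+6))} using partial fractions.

Using partial fractions, f(t) = (8e^(8t) + 6e^(-6t))/14

Final answer: (8e^(8t) + 6e^(-6t))/14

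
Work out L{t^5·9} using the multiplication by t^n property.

L{9} = 9/s. d^1/ds^1[1/s] = -1/s². d^2/ds^2[1/s] = 2/s^3. d^3/ds^3[1/s] = -6/s^4. d^4/ds^4[1/s] = 24/s^5. d^5/ds^5[1/s] = -120/s^6. So L{t^5} = (-1)^{5}·-120/s^6 = 120/s^6. Then L{t^5·9} = 9·120/s^6 = 1080/s^6

Final answer: 1080/s^6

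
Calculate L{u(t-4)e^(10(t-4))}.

u(t-a)f(t-a) with f(t)=e^(10t). L{e^(10t)} = 1/(s-10). By time shift: e^(-4s)/(s-10)

Final answer: e^(-4s)/(s-10)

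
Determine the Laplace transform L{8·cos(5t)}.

L{cos(ωt)} = s/(s² + ω²), so L{cos(5t)} = s/(s² + 25). Then L{8·cos(5t)} = 8·s/(s² + 25) = 8s/(s² + 25)

Final answer: 8s/(s² + 25)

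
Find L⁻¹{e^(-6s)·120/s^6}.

L⁻¹{120/s^6} = t^5. By the time shift theorem, L⁻¹{e^(-as)F(s)} = u(t-a)f(t-a) with a=6, so L⁻¹{e^(-6s)·120/s^6} = u(t-6)·(t-6)^5

Final answer: u(t-6)·(t-6)^5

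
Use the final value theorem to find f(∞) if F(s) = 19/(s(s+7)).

f(∞) = lim_{s→0} s·19/(s(s+7)) = lim_{s→0} 19/(s+7) = 19/7 = 19/7

Final answer: 19/7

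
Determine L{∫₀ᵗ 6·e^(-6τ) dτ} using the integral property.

L{∫₀ᵗ f(τ)dτ} = F(s)/s with F(s) = 6/(s+6), so L{∫₀ᵗ 6·e^(-6τ) dτ} = 6/(s(s+6))

Final answer: 6/(s(s+6))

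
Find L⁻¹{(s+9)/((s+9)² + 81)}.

Using frequency shift: L⁻¹{(s-a)/((s-a)² + b²)} = e^(at)cos(bt). Here a=-9, b=9

Final answer: e^(-9t)·cos(9t)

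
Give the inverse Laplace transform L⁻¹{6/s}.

L⁻¹{c/s} = c, so L⁻¹{6/s} = 6

Final answer: 6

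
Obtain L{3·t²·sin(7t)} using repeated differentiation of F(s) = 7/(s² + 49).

F(s) = 7/(s² + 49). F'(s) = -14s/(s² + 49)². F''(s) = -14(49 - 3s²)/(s² + 49)³ = (42s² - 686)/(s² + 49)³. So L{t²·sin(7t)} = (-1)² F''(s) = (42s² - 686)/(s² + 49)³. Then L{3·t²·sin(7t)} = 3·(42s² - 686)/(s² + 49)³ = (126s² - 2058)/(s² + 49)³

Final answer: (126s² - 2058)/(s² + 49)³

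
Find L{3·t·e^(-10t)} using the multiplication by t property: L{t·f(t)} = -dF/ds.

Using L{t^n·e^(at)} = n!/(s-a)^(n+1), L{t·e^(-10t)} = 1/(s+10)^2, so L{3·t·e^(-10t)} = 3·1/(s+10)^2 = 3/(s+10)^2

Final answer: 3/(s+10)^2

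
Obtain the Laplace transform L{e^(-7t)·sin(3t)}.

L{e^(at)·sin(ωt)} = ω/((s-a)² + ω²), so L{e^(-7t)·sin(3t)} = 3/((s+7)² + 9)

Final answer: 3/((s+7)² + 9)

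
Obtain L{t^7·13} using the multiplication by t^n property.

L{13} = 13/s. d^1/ds^1[1/s] = -1/s². d^2/ds^2[1/s] = 2/s^3. d^3/ds^3[1/s] = -6/s^4. d^4/ds^4[1/s] = 24/s^5. d^5/ds^5[1/s] = -120/s^6. d^6/ds^6[1/s] = 720/s^7. d^7/ds^7[1/s] = -5040/s^8. So L{t^7} = (-1)^{7}·-5040/s^8 = 5040/s^8. Then L{t^7·13} = 13·5040/s^8 = 65520/s^8

Final answer: 65520/s^8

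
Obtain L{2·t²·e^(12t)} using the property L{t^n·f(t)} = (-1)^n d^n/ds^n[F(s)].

L{e^(12t)} = 1/(s-12). d/ds[1/(s-12)] = -1/(s-12)². d²/ds²[1/(s-12)] = 2/(s-12)³. So L{t²·e^(12t)} = (-1)² · 2/(s-12)³ = 2/(s-12)³. Then L{2·t²·e^(12t)} = 2·2/(s-12)³ = 4/(s-12)³

Final answer: 4/(s-12)³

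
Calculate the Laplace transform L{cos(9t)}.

L{cos(ωt)} = s/(s² + ω²), so L{cos(9t)} = s/(s² + 81)

Final answer: s/(s² + 81)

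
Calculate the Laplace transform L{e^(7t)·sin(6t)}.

L{e^(at)·sin(ωt)} = ω/((s-a)² + ω²), so L{e^(7t)·sin(6t)} = 6/((s-7)² + 36)

Final answer: 6/((s-7)² + 36)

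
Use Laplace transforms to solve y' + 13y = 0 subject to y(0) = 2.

L{y'} + 13L{y} = 0. sY - 2 + 13Y = 0. Y(s+13) = 2. Y = 2/(s+13)

Final answer: y(t) = 2e^(-13t)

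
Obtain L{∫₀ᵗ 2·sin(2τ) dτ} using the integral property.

L{∫₀ᵗ f(τ)dτ} = F(s)/s with F(s) = 4/(s² + 4), so the result is (4/(s² + 4))/s = 4/(s(s² + 4))

Final answer: 4/(s(s² + 4))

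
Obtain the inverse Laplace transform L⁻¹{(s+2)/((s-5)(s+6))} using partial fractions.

Using partial fractions, f(t) = (7e^(5t) + 4e^(-6t))/11

Final answer: (7e^(5t) + 4e^(-6t))/11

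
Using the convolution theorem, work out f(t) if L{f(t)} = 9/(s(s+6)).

9/(s(s+6)) = (9/s)·(1/(s+6)) = L{9}·L{e^(-6t)}. By convolution, f(t) = 9*e^(-6t) = ∫₀ᵗ 9·e^(-6τ) dτ = 9·(1 - e^(-6t))/6

Final answer: 9·(1 - e^(-6t))/6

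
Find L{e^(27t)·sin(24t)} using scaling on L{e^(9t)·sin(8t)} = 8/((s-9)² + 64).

Scaling with a=3: L{e^(27t)·sin(24t)} = (1/3) · 8/((s/3-9)² + 64). Simplifying: 24/((s-27)² + 576)

Final answer: 24/((s-27)² + 576)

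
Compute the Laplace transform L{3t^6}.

L{3t^6} = 3 · L{t^6} = 3 · 720/s^7 = 2160/s^7

Final answer: 2160/s^7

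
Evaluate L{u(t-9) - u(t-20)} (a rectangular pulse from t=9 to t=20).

L{u(t-a)} = e^(-as)/s. L{u(t-9) - u(t-20)} = (e^(-9s) - e^(-20s))/s

Final answer: (e^(-9s) - e^(-20s))/s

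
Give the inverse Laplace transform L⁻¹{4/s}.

L⁻¹{c/s} = c, so L⁻¹{4/s} = 4

Final answer: 4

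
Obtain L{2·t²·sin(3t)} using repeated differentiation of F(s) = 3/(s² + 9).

F(s) = 3/(s² + 9). F'(s) = -6s/(s² + 9)². F''(s) = -6(9 - 3s²)/(s² + 9)³ = (18s² - 54)/(s² + 9)³. So L{t²·sin(3t)} = (-1)² F''(s) = (18s² - 54)/(s² + 9)³. Then L{2·t²·sin(3t)} = 2·(18s² - 54)/(s² + 9)³ = (36s² - 108)/(s² + 9)³

Final answer: (36s² - 108)/(s² + 9)³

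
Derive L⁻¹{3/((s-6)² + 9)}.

Form: b/((s-a)² + b²) → e^(at)sin(bt). With a=6, b=3

Final answer: e^(6t)·sin(3t)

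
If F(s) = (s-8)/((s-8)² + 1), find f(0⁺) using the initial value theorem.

f(0⁺) = lim_{s→∞} sF(s) = lim_{s→∞} s(s-8)/((s-8)² + 1) = 1

Final answer: 1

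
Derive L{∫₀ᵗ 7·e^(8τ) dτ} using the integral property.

L{∫₀ᵗ f(τ)dτ} = F(s)/s with F(s) = 7/(s-8), so L{∫₀ᵗ 7·e^(8τ) dτ} = 7/(s(s-8))

Final answer: 7/(s(s-8))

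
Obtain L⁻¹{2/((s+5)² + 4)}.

Form: b/((s-a)² + b²) → e^(at)sin(bt). With a=-5, b=2

Final answer: e^(-5t)·sin(2t)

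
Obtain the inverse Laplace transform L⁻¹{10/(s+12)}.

L⁻¹{1/(s-a)} = e^(at), so L⁻¹{1/(s+12)} = e^(-12t), and L⁻¹{10/(s+12)} = 10·e^(-12t)

Final answer: 10·e^(-12t)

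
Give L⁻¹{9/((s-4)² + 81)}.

Form: b/((s-a)² + b²) → e^(at)sin(bt). With a=4, b=9

Final answer: e^(4t)·sin(9t)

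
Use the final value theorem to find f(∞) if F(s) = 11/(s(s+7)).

f(∞) = lim_{s→0} s·11/(s(s+7)) = lim_{s→0} 11/(s+7) = 11/7 = 11/7

Final answer: 11/7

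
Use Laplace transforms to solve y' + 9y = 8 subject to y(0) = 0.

sY + 9Y = 8/s. Y = 8/(s(s+9)). Partial fractions: Y = 8/9/s - 8/9/(s+9)

Final answer: y(t) = 8/9(1 - e^(-9t))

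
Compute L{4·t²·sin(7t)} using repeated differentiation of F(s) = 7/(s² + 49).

F(s) = 7/(s² + 49). F'(s) = -14s/(s² + 49)². F''(s) = -14(49 - 3s²)/(s² + 49)³ = (42s² - 686)/(s² + 49)³. So L{t²·sin(7t)} = (-1)² F''(s) = (42s² - 686)/(s² + 49)³. Then L{4·t²·sin(7t)} = 4·(42s² - 686)/(s² + 49)³ = (168s² - 2744)/(s² + 49)³

Final answer: (168s² - 2744)/(s² + 49)³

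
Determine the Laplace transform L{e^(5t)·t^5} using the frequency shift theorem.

L{e^(at)·t^n} = n!/(s-a)^(n+1), so L{e^(5t)·t^5} = 120/(s-5)^6

Final answer: 120/(s-5)^6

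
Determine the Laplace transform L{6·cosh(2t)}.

L{cosh(ωt)} = s/(s² - ω²), so L{cosh(2t)} = s/(s² - 4). Then L{6·cosh(2t)} = 6·s/(s² - 4) = 6s/(s² - 4)

Final answer: 6s/(s² - 4)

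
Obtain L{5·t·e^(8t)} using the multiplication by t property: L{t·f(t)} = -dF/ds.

Using L{t^n·e^(at)} = n!/(s-a)^(n+1), L{t·e^(8t)} = 1/(s-8)^2, so L{5·t·e^(8t)} = 5·1/(s-8)^2 = 5/(s-8)^2

Final answer: 5/(s-8)^2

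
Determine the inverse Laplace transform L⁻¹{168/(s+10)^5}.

L⁻¹{n!/(s-a)^(n+1)} = t^n·e^(at) with n=4, a=-10. So L⁻¹{24/(s+10)^5} = t^4·e^(-10t), and L⁻¹{168/(s+10)^5} = (168/24)·t^4·e^(-10t) = 7·t^4·e^(-10t)

Final answer: 7·t^4·e^(-10t)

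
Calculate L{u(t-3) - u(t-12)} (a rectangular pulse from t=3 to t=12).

L{u(t-a)} = e^(-as)/s. L{u(t-3) - u(t-12)} = (e^(-3s) - e^(-12s))/s

Final answer: (e^(-3s) - e^(-12s))/s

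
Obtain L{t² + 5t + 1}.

L{t² + 5t + 1} = 2/s³ + 5/s² + 1/s = 2/s³ + 5/s² + 1/s

Final answer: 2/s³ + 5/s² + 1/s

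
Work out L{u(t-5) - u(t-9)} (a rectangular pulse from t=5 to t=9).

L{u(t-a)} = e^(-as)/s. L{u(t-5) - u(t-9)} = (e^(-5s) - e^(-9s))/s

Final answer: (e^(-5s) - e^(-9s))/s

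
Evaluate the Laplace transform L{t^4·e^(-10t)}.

L{t^n·e^(at)} = n!/(s-a)^(n+1), so L{t^4·e^(-10t)} = 24/(s+10)^5

Final answer: 24/(s+10)^5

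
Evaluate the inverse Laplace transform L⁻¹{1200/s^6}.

L⁻¹{n!/s^(n+1)} = t^n with n=5. So L⁻¹{120/s^6} = t^5, and L⁻¹{1200/s^6} = (1200/120)·t^5 = 10·t^5

Final answer: 10·t^5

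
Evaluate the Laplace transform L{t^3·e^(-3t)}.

L{t^n·e^(at)} = n!/(s-a)^(n+1), so L{t^3·e^(-3t)} = 6/(s+3)^4

Final answer: 6/(s+3)^4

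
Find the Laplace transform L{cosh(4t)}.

L{cosh(ωt)} = s/(s² - ω²), so L{cosh(4t)} = s/(s² - 16)

Final answer: s/(s² - 16)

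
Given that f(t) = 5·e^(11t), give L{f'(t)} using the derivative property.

f(0) = 5, F(s) = 5/(s-11). L{f'(t)} = s·F(s) - f(0) = 5s/(s-11) - 5 = (5s - 5(s-11))/(s-11) = 55/(s-11)

Final answer: 55/(s-11)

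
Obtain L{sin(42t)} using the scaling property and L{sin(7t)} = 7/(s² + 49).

Using L{f(at)} = (1/a)F(s/a) with a=6: L{sin(42t)} = (1/6) · 7/((s/6)² + 49) = (1/6) · 7·36/(s² + 1764) = 42/(s² + 1764)

Final answer: 42/(s² + 1764)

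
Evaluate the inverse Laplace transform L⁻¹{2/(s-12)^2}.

L⁻¹{n!/(s-a)^(n+1)} = t^n·e^(at) with n=1, a=12. So L⁻¹{1/(s-12)^2} = t·e^(12t), and L⁻¹{2/(s-12)^2} = (2/1)·t·e^(12t) = 2·t·e^(12t)

Final answer: 2·t·e^(12t)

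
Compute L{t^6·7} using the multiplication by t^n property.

L{7} = 7/s. d^1/ds^1[1/s] = -1/s². d^2/ds^2[1/s] = 2/s^3. d^3/ds^3[1/s] = -6/s^4. d^4/ds^4[1/s] = 24/s^5. d^5/ds^5[1/s] = -120/s^6. d^6/ds^6[1/s] = 720/s^7. So L{t^6} = (-1)^{6}·720/s^7 = 720/s^7. Then L{t^6·7} = 7·720/s^7 = 5040/s^7

Final answer: 5040/s^7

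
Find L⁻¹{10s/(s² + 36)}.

This is the form c·s/(s² + a²) with a = 6, c = 10. L⁻¹ = 10·cos(6t)

Final answer: 10·cos(6t)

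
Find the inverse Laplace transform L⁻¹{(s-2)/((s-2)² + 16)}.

Using frequency shift, L⁻¹{(s-2)/((s-2)² + 16)} = e^(2t)·cos(4t)

Final answer: e^(2t)·cos(4t)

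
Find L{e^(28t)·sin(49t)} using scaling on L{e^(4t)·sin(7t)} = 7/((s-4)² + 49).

Scaling with a=7: L{e^(28t)·sin(49t)} = (1/7) · 7/((s/7-4)² + 49). Simplifying: 49/((s-28)² + 2401)

Final answer: 49/((s-28)² + 2401)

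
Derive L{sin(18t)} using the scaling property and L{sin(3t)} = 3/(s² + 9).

Using L{f(at)} = (1/a)F(s/a) with a=6: L{sin(18t)} = (1/6) · 3/((s/6)² + 9) = (1/6) · 3·36/(s² + 324) = 18/(s² + 324)

Final answer: 18/(s² + 324)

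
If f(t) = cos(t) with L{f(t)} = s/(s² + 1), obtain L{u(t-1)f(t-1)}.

Time shift theorem: L{u(t-a)f(t-a)} = e^(-as)F(s). Here a=1, F(s) = s/(s² + 1), so L{u(t-1)f(t-1)} = e^(-s)·s/(s² + 1)

Final answer: e^(-s)·s/(s² + 1)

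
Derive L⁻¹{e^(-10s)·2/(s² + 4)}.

L⁻¹{2/(s² + 4)} = sin(2t). By the time shift theorem, L⁻¹{e^(-as)F(s)} = u(t-a)f(t-a) with a=10, so L⁻¹{e^(-10s)·2/(s² + 4)} = u(t-10)·sin(2(t-10))

Final answer: u(t-10)·sin(2(t-10))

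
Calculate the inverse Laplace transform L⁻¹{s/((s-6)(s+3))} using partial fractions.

Using partial fractions, f(t) = (6e^(6t) + 3e^(-3t))/9

Final answer: (6e^(6t) + 3e^(-3t))/9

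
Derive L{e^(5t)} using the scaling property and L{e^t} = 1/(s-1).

Using L{f(at)} = (1/a)F(s/a) with a=5 and f(t) = e^t: L{e^(5t)} = (1/5) · 1/((s/5)-1) = (1/5) · 5/(s-5) = 1/(s-5)

Final answer: 1/(s-5)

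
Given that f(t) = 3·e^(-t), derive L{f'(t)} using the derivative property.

f(0) = 3, F(s) = 3/(s+1). L{f'(t)} = s·F(s) - f(0) = 3s/(s+1) - 3 = (3s - 3(s+1))/(s+1) = -3/(s+1)

Final answer: -3/(s+1)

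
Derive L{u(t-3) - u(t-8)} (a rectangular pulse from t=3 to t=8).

L{u(t-a)} = e^(-as)/s. L{u(t-3) - u(t-8)} = (e^(-3s) - e^(-8s))/s

Final answer: (e^(-3s) - e^(-8s))/s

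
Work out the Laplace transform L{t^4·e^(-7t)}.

L{t^n·e^(at)} = n!/(s-a)^(n+1), so L{t^4·e^(-7t)} = 24/(s+7)^5

Final answer: 24/(s+7)^5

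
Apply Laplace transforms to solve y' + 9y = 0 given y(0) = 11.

L{y'} + 9L{y} = 0. sY - 11 + 9Y = 0. Y(s+9) = 11. Y = 11/(s+9)

Final answer: y(t) = 11e^(-9t)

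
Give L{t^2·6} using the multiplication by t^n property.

L{6} = 6/s. d^1/ds^1[1/s] = -1/s². d^2/ds^2[1/s] = 2/s^3. So L{t^2} = (-1)^{2}·2/s^3 = 2/s^3. Then L{t^2·6} = 6·2/s^3 = 12/s^3

Final answer: 12/s^3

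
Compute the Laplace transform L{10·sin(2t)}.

L{sin(ωt)} = ω/(s² + ω²), so L{sin(2t)} = 2/(s² + 4). Then L{10·sin(2t)} = 10·2/(s² + 4) = 20/(s² + 4)

Final answer: 20/(s² + 4)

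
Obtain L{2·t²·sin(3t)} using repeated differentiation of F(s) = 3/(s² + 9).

F(s) = 3/(s² + 9). F'(s) = -6s/(s² + 9)². F''(s) = -6(9 - 3s²)/(s² + 9)³ = (18s² - 54)/(s² + 9)³. So L{t²·sin(3t)} = (-1)² F''(s) = (18s² - 54)/(s² + 9)³. Then L{2·t²·sin(3t)} = 2·(18s² - 54)/(s² + 9)³ = (36s² - 108)/(s² + 9)³

Final answer: (36s² - 108)/(s² + 9)³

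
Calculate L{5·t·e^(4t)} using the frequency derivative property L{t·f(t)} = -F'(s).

L{e^(4t)} = 1/(s-4). By frequency derivative: L{t·e^(4t)} = -d/ds[1/(s-4)] = -(-1)/(s-4)² = 1/(s-4)². Then L{5·t·e^(4t)} = 5·1/(s-4)² = 5/(s-4)²

Final answer: 5/(s-4)²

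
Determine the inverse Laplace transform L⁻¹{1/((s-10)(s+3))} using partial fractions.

Decompose: A/(s-10) + B/(s+3). A = 1/13, B = -1/13. f(t) = (e^(10t) - e^(-3t))/13

Final answer: (e^(10t) - e^(-3t))/13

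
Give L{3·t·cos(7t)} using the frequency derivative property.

L{cos(7t)} = s/(s² + 49). Derivative: d/ds[s/(s² + 49)] = [(s² + 49) - s·2s]/(s² + 49)² = (49 - s²)/(s² + 49)². So L{t·cos(7t)} = -F'(s) = (s² - 49)/(s² + 49)². Then L{3·t·cos(7t)} = 3·(s² - 49)/(s² + 49)²

Final answer: 3·(s² - 49)/(s² + 49)²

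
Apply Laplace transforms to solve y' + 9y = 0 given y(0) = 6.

L{y'} + 9L{y} = 0. sY - 6 + 9Y = 0. Y(s+9) = 6. Y = 6/(s+9)

Final answer: y(t) = 6e^(-9t)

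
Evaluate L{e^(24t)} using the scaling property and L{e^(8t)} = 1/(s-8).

Using L{f(at)} = (1/a)F(s/a) with a=3 and f(t) = e^(8t): L{e^(24t)} = (1/3) · 1/((s/3)-8) = (1/3) · 3/(s-24) = 1/(s-24)

Final answer: 1/(s-24)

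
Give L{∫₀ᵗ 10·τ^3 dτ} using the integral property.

L{∫₀ᵗ f(τ)dτ} = F(s)/s with f(t) = 10t^3. F(s) = 60/s^4, so L{∫₀ᵗ 10·τ^3 dτ} = (60/s^4)/s = 60/s^5. (Check: ∫₀ᵗ 10·τ^3 dτ = 10t^4/4.)

Final answer: 60/s^5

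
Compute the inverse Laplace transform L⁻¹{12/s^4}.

L⁻¹{n!/s^(n+1)} = t^n with n=3. So L⁻¹{6/s^4} = t^3, and L⁻¹{12/s^4} = (12/6)·t^3 = 2·t^3

Final answer: 2·t^3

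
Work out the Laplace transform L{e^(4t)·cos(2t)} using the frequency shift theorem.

Frequency shift: L{e^(at)f(t)} = F(s-a). L{e^(4t)·cos(2t)} = (s-4)/((s-4)² + 4)

Final answer: (s-4)/((s-4)² + 4)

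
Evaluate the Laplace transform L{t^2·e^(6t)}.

L{t^n·e^(at)} = n!/(s-a)^(n+1), so L{t^2·e^(6t)} = 2/(s-6)^3

Final answer: 2/(s-6)^3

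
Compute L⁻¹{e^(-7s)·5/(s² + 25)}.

L⁻¹{5/(s² + 25)} = sin(5t). By the time shift theorem, L⁻¹{e^(-as)F(s)} = u(t-a)f(t-a) with a=7, so L⁻¹{e^(-7s)·5/(s² + 25)} = u(t-7)·sin(5(t-7))

Final answer: u(t-7)·sin(5(t-7))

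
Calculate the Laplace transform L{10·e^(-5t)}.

L{e^(at)} = 1/(s-a), so L{e^(-5t)} = 1/(s+5). Then L{10·e^(-5t)} = 10/(s+5)

Final answer: 10/(s+5)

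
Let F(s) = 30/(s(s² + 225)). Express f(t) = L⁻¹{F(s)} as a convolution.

30/(s(s² + 225)) = (1/s)·(30/(s² + 225)) = L{1}·L{2·sin(15t)}. So f(t) = 1*(2·sin(15t)) = ∫₀ᵗ 2·sin(15τ) dτ

Final answer: ∫₀ᵗ 2·sin(15τ) dτ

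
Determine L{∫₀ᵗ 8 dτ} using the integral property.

L{∫₀ᵗ f(τ)dτ} = F(s)/s with f(t) = 8. F(s) = 8/s, so L{∫₀ᵗ 8 dτ} = (8/s)/s = 8/s². (Check: ∫₀ᵗ 8 dτ = 8t.)

Final answer: 8/s²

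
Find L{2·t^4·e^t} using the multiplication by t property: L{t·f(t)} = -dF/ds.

Using L{t^n·e^(at)} = n!/(s-a)^(n+1), L{t^4·e^t} = 24/(s-1)^5, so L{2·t^4·e^t} = 2·24/(s-1)^5 = 48/(s-1)^5

Final answer: 48/(s-1)^5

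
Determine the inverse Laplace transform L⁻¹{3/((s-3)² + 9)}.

Using frequency shift, L⁻¹{3/((s-3)² + 9)} = e^(3t)·sin(3t)

Final answer: e^(3t)·sin(3t)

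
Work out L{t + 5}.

L{t + 5} = L{t} + 5·L{1} = 1/s² + 5/s

Final answer: 1/s² + 5/s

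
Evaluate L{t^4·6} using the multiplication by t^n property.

L{6} = 6/s. d^1/ds^1[1/s] = -1/s². d^2/ds^2[1/s] = 2/s^3. d^3/ds^3[1/s] = -6/s^4. d^4/ds^4[1/s] = 24/s^5. So L{t^4} = (-1)^{4}·24/s^5 = 24/s^5. Then L{t^4·6} = 6·24/s^5 = 144/s^5

Final answer: 144/s^5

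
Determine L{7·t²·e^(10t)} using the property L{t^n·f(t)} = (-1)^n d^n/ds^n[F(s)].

L{e^(10t)} = 1/(s-10). d/ds[1/(s-10)] = -1/(s-10)². d²/ds²[1/(s-10)] = 2/(s-10)³. So L{t²·e^(10t)} = (-1)² · 2/(s-10)³ = 2/(s-10)³. Then L{7·t²·e^(10t)} = 7·2/(s-10)³ = 14/(s-10)³

Final answer: 14/(s-10)³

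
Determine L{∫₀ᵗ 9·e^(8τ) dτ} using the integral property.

L{∫₀ᵗ f(τ)dτ} = F(s)/s with F(s) = 9/(s-8), so L{∫₀ᵗ 9·e^(8τ) dτ} = 9/(s(s-8))

Final answer: 9/(s(s-8))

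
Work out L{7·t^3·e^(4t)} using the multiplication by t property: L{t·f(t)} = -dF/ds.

Using L{t^n·e^(at)} = n!/(s-a)^(n+1), L{t^3·e^(4t)} = 6/(s-4)^4, so L{7·t^3·e^(4t)} = 7·6/(s-4)^4 = 42/(s-4)^4

Final answer: 42/(s-4)^4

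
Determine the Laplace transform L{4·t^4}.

L{t^n} = n!/s^(n+1), so L{t^4} = 24/s^5. Then L{4·t^4} = 4·24/s^5 = 96/s^5

Final answer: 96/s^5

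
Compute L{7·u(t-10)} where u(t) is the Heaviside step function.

L{u(t-a)} = e^(-as)/s. Here a=10, so L{u(t-10)} = e^(-10s)/s, and L{7·u(t-10)} = 7·e^(-10s)/s

Final answer: 7·e^(-10s)/s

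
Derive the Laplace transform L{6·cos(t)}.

L{cos(ωt)} = s/(s² + ω²), so L{cos(t)} = s/(s² + 1). Then L{6·cos(t)} = 6·s/(s² + 1) = 6s/(s² + 1)

Final answer: 6s/(s² + 1)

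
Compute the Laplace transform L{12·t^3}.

L{t^n} = n!/s^(n+1), so L{t^3} = 6/s^4. Then L{12·t^3} = 12·6/s^4 = 72/s^4

Final answer: 72/s^4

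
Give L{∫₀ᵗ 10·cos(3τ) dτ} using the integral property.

L{∫₀ᵗ f(τ)dτ} = F(s)/s with F(s) = 10s/(s² + 9), so the result is (10s/(s² + 9))/s = 10/(s² + 9)

Final answer: 10/(s² + 9)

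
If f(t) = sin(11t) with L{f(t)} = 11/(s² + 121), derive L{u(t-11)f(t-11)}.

Time shift theorem: L{u(t-a)f(t-a)} = e^(-as)F(s). Here a=11, F(s) = 11/(s² + 121), so L{u(t-11)f(t-11)} = e^(-11s)·11/(s² + 121)

Final answer: e^(-11s)·11/(s² + 121)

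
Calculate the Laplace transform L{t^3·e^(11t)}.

L{t^n·e^(at)} = n!/(s-a)^(n+1), so L{t^3·e^(11t)} = 6/(s-11)^4

Final answer: 6/(s-11)^4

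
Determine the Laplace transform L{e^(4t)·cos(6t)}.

L{e^(at)·cos(ωt)} = (s-a)/((s-a)² + ω²), so L{e^(4t)·cos(6t)} = (s-4)/((s-4)² + 36)

Final answer: (s-4)/((s-4)² + 36)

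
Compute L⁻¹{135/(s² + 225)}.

This is the form c·a/(s² + a²) with a = 15, c = 9. L⁻¹ = 9·sin(15t)

Final answer: 9·sin(15t)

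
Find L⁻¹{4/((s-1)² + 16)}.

Form: b/((s-a)² + b²) → e^(at)sin(bt). With a=1, b=4

Final answer: e^t·sin(4t)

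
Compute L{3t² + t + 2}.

L{3t² + t + 2} = 3·2/s³ + 1/s² + 2/s = 6/s³ + 1/s² + 2/s

Final answer: 6/s³ + 1/s² + 2/s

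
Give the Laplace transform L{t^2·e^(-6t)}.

L{t^n·e^(at)} = n!/(s-a)^(n+1), so L{t^2·e^(-6t)} = 2/(s+6)^3

Final answer: 2/(s+6)^3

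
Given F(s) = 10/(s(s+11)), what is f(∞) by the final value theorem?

f(∞) = lim_{s→0} s·10/(s(s+11)) = lim_{s→0} 10/(s+11) = 10/11 = 10/11

Final answer: 10/11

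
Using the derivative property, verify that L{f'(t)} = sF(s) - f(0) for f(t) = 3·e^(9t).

f'(t) = 27e^(9t). Direct: L{f'(t)} = 27/(s-9). Property: s·3/(s-9) - 3 = (3s - 3(s-9))/(s-9) = 27/(s-9). ✓

Final answer: 27/(s-9)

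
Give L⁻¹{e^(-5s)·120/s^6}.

L⁻¹{120/s^6} = t^5. By the time shift theorem, L⁻¹{e^(-as)F(s)} = u(t-a)f(t-a) with a=5, so L⁻¹{e^(-5s)·120/s^6} = u(t-5)·(t-5)^5

Final answer: u(t-5)·(t-5)^5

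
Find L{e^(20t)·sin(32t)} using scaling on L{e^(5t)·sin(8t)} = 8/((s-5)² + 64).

Scaling with a=4: L{e^(20t)·sin(32t)} = (1/4) · 8/((s/4-5)² + 64). Simplifying: 32/((s-20)² + 1024)

Final answer: 32/((s-20)² + 1024)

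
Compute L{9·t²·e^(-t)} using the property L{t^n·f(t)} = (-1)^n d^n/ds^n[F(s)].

L{e^(-t)} = 1/(s+1). d/ds[1/(s+1)] = -1/(s+1)². d²/ds²[1/(s+1)] = 2/(s+1)³. So L{t²·e^(-t)} = (-1)² · 2/(s+1)³ = 2/(s+1)³. Then L{9·t²·e^(-t)} = 9·2/(s+1)³ = 18/(s+1)³

Final answer: 18/(s+1)³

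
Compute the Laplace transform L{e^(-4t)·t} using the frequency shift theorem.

L{e^(at)·t^n} = n!/(s-a)^(n+1), so L{e^(-4t)·t} = 1/(s+4)^2

Final answer: 1/(s+4)^2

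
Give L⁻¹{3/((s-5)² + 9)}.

Form: b/((s-a)² + b²) → e^(at)sin(bt). With a=5, b=3

Final answer: e^(5t)·sin(3t)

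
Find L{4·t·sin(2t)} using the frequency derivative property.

L{sin(2t)} = 2/(s² + 4). By L{t·f(t)} = -F'(s): -d/ds[2/(s² + 4)] = -(2)·(-2s)/(s² + 4)² = 4s/(s² + 4)². Then L{4·t·sin(2t)} = 4·4s/(s² + 4)² = 16s/(s² + 4)²

Final answer: 16s/(s² + 4)²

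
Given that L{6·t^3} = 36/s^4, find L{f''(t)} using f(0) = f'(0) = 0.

L{f''(t)} = s²F(s) - sf(0) - f'(0) = s²·36/s^4 - 0 - 0 = 36/s^2

Final answer: 36/s^2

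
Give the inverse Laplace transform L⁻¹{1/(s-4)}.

L⁻¹{1/(s-a)} = e^(at), so L⁻¹{1/(s-4)} = e^(4t)

Final answer: e^(4t)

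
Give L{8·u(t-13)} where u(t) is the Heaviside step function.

L{u(t-a)} = e^(-as)/s. Here a=13, so L{u(t-13)} = e^(-13s)/s, and L{8·u(t-13)} = 8·e^(-13s)/s

Final answer: 8·e^(-13s)/s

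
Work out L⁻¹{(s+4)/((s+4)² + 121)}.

Using frequency shift: L⁻¹{(s-a)/((s-a)² + b²)} = e^(at)cos(bt). Here a=-4, b=11

Final answer: e^(-4t)·cos(11t)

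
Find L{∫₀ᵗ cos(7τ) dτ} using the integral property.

L{∫₀ᵗ f(τ)dτ} = F(s)/s with F(s) = s/(s² + 49), so the result is (s/(s² + 49))/s = 1/(s² + 49)

Final answer: 1/(s² + 49)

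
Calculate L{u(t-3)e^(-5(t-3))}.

u(t-a)f(t-a) with f(t)=e^(-5t). L{e^(-5t)} = 1/(s+5). By time shift: e^(-3s)/(s+5)

Final answer: e^(-3s)/(s+5)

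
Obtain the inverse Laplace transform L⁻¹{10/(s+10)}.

L⁻¹{1/(s-a)} = e^(at), so L⁻¹{1/(s+10)} = e^(-10t), and L⁻¹{10/(s+10)} = 10·e^(-10t)

Final answer: 10·e^(-10t)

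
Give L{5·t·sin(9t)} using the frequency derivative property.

L{sin(9t)} = 9/(s² + 81). By L{t·f(t)} = -F'(s): -d/ds[9/(s² + 81)] = -(9)·(-2s)/(s² + 81)² = 18s/(s² + 81)². Then L{5·t·sin(9t)} = 5·18s/(s² + 81)² = 90s/(s² + 81)²

Final answer: 90s/(s² + 81)²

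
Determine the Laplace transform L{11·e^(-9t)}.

L{e^(at)} = 1/(s-a), so L{e^(-9t)} = 1/(s+9). Then L{11·e^(-9t)} = 11/(s+9)

Final answer: 11/(s+9)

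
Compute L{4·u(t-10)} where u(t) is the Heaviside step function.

L{u(t-a)} = e^(-as)/s. Here a=10, so L{u(t-10)} = e^(-10s)/s, and L{4·u(t-10)} = 4·e^(-10s)/s

Final answer: 4·e^(-10s)/s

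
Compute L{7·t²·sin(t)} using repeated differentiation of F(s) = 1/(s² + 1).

F(s) = 1/(s² + 1). F'(s) = -2s/(s² + 1)². F''(s) = -2(1 - 3s²)/(s² + 1)³ = (6s² - 2)/(s² + 1)³. So L{t²·sin(t)} = (-1)² F''(s) = (6s² - 2)/(s² + 1)³. Then L{7·t²·sin(t)} = 7·(6s² - 2)/(s² + 1)³ = (42s² - 14)/(s² + 1)³

Final answer: (42s² - 14)/(s² + 1)³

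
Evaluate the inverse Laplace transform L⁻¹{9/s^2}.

L⁻¹{n!/s^(n+1)} = t^n with n=1. So L⁻¹{1/s^2} = t, and L⁻¹{9/s^2} = (9/1)·t = 9·t

Final answer: 9·t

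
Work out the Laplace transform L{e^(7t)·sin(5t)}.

L{e^(at)·sin(ωt)} = ω/((s-a)² + ω²), so L{e^(7t)·sin(5t)} = 5/((s-7)² + 25)

Final answer: 5/((s-7)² + 25)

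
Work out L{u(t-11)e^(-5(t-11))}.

u(t-a)f(t-a) with f(t)=e^(-5t). L{e^(-5t)} = 1/(s+5). By time shift: e^(-11s)/(s+5)

Final answer: e^(-11s)/(s+5)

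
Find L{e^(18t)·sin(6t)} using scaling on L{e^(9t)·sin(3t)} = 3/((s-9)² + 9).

Scaling with a=2: L{e^(18t)·sin(6t)} = (1/2) · 3/((s/2-9)² + 9). Simplifying: 6/((s-18)² + 36)

Final answer: 6/((s-18)² + 36)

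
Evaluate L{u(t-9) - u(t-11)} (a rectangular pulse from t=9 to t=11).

L{u(t-a)} = e^(-as)/s. L{u(t-9) - u(t-11)} = (e^(-9s) - e^(-11s))/s

Final answer: (e^(-9s) - e^(-11s))/s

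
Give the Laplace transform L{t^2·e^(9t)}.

L{t^n·e^(at)} = n!/(s-a)^(n+1), so L{t^2·e^(9t)} = 2/(s-9)^3

Final answer: 2/(s-9)^3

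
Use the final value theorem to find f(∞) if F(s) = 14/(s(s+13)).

f(∞) = lim_{s→0} s·14/(s(s+13)) = lim_{s→0} 14/(s+13) = 14/13 = 14/13

Final answer: 14/13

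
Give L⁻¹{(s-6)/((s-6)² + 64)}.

Using frequency shift: L⁻¹{(s-a)/((s-a)² + b²)} = e^(at)cos(bt). Here a=6, b=8

Final answer: e^(6t)·cos(8t)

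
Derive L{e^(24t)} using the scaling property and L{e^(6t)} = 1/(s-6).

Using L{f(at)} = (1/a)F(s/a) with a=4 and f(t) = e^(6t): L{e^(24t)} = (1/4) · 1/((s/4)-6) = (1/4) · 4/(s-24) = 1/(s-24)

Final answer: 1/(s-24)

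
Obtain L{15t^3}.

L{t^n} = n!/s^(n+1). So L{15t^3} = 15·3!/s^4 = 90/s^4

Final answer: 90/s^4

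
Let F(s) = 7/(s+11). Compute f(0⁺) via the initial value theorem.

f(0⁺) = lim_{s→∞} s·7/(s+11) = lim_{s→∞} 7s/(s+11) = 7

Final answer: 7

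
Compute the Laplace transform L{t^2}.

L{t^n} = n!/s^(n+1), so L{t^2} = 2/s^3

Final answer: 2/s^3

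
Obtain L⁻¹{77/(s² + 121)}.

This is the form c·a/(s² + a²) with a = 11, c = 7. L⁻¹ = 7·sin(11t)

Final answer: 7·sin(11t)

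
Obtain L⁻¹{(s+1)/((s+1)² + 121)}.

Using frequency shift: L⁻¹{(s-a)/((s-a)² + b²)} = e^(at)cos(bt). Here a=-1, b=11

Final answer: e^(-t)·cos(11t)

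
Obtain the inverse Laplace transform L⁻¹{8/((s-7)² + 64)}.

Using frequency shift, L⁻¹{8/((s-7)² + 64)} = e^(7t)·sin(8t)

Final answer: e^(7t)·sin(8t)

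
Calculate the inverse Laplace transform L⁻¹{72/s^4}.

L⁻¹{n!/s^(n+1)} = t^n with n=3. So L⁻¹{6/s^4} = t^3, and L⁻¹{72/s^4} = (72/6)·t^3 = 12·t^3

Final answer: 12·t^3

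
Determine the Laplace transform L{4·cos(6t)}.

L{cos(ωt)} = s/(s² + ω²), so L{cos(6t)} = s/(s² + 36). Then L{4·cos(6t)} = 4·s/(s² + 36) = 4s/(s² + 36)

Final answer: 4s/(s² + 36)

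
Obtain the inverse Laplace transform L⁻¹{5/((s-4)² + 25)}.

Using frequency shift, L⁻¹{5/((s-4)² + 25)} = e^(4t)·sin(5t)

Final answer: e^(4t)·sin(5t)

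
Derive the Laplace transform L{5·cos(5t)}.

L{cos(ωt)} = s/(s² + ω²), so L{cos(5t)} = s/(s² + 25). Then L{5·cos(5t)} = 5·s/(s² + 25) = 5s/(s² + 25)

Final answer: 5s/(s² + 25)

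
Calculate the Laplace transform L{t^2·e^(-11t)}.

L{t^n·e^(at)} = n!/(s-a)^(n+1), so L{t^2·e^(-11t)} = 2/(s+11)^3

Final answer: 2/(s+11)^3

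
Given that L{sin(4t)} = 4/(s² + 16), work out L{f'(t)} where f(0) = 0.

L{f'(t)} = s·F(s) - f(0) = s·4/(s² + 16) - 0 = 4s/(s² + 16)

Final answer: 4s/(s² + 16)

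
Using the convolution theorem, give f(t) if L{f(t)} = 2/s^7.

2/s^7 = (2/s)·(1/s^6) = L{2}·L{t^5/120}. By convolution, f(t) = 2*t^5/120 = ∫₀ᵗ 2·τ^5/120 dτ = 2·t^6/720

Final answer: 2·t^6/720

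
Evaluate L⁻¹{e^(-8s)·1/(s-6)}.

L⁻¹{1/(s-6)} = e^(6t). By the time shift theorem, L⁻¹{e^(-as)F(s)} = u(t-a)f(t-a) with a=8, so L⁻¹{e^(-8s)·1/(s-6)} = u(t-8)·e^(6(t-8))

Final answer: u(t-8)·e^(6(t-8))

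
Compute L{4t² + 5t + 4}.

L{4t² + 5t + 4} = 4·2/s³ + 5/s² + 4/s = 8/s³ + 5/s² + 4/s

Final answer: 8/s³ + 5/s² + 4/s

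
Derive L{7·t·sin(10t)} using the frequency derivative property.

L{sin(10t)} = 10/(s² + 100). By L{t·f(t)} = -F'(s): -d/ds[10/(s² + 100)] = -(10)·(-2s)/(s² + 100)² = 20s/(s² + 100)². Then L{7·t·sin(10t)} = 7·20s/(s² + 100)² = 140s/(s² + 100)²

Final answer: 140s/(s² + 100)²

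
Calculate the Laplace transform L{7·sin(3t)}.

L{sin(ωt)} = ω/(s² + ω²), so L{sin(3t)} = 3/(s² + 9). Then L{7·sin(3t)} = 7·3/(s² + 9) = 21/(s² + 9)

Final answer: 21/(s² + 9)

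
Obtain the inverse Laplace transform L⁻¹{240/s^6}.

L⁻¹{n!/s^(n+1)} = t^n with n=5. So L⁻¹{120/s^6} = t^5, and L⁻¹{240/s^6} = (240/120)·t^5 = 2·t^5

Final answer: 2·t^5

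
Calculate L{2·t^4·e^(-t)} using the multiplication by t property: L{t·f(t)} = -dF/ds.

Using L{t^n·e^(at)} = n!/(s-a)^(n+1), L{t^4·e^(-t)} = 24/(s+1)^5, so L{2·t^4·e^(-t)} = 2·24/(s+1)^5 = 48/(s+1)^5

Final answer: 48/(s+1)^5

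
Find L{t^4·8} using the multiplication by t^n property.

L{8} = 8/s. d^1/ds^1[1/s] = -1/s². d^2/ds^2[1/s] = 2/s^3. d^3/ds^3[1/s] = -6/s^4. d^4/ds^4[1/s] = 24/s^5. So L{t^4} = (-1)^{4}·24/s^5 = 24/s^5. Then L{t^4·8} = 8·24/s^5 = 192/s^5

Final answer: 192/s^5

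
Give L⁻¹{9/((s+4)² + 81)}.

Form: b/((s-a)² + b²) → e^(at)sin(bt). With a=-4, b=9

Final answer: e^(-4t)·sin(9t)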